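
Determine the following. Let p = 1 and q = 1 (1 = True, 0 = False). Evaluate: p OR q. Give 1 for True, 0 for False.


p = 1, q = 1
Operation: p OR q
Evaluate: 1 OR 1 = 1

1


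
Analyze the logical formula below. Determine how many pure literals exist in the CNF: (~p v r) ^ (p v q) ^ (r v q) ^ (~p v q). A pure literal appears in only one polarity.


Check each variable for pure literal status:
p: mixed (not pure)
q: pure positive
r: pure positive
Pure literal count = 2

2


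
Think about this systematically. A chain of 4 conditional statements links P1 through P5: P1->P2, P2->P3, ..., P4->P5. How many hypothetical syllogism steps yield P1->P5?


With 4 implications in a chain connecting 5 propositions:
P1->P2, P2->P3, ..., P4->P5
Steps needed = (number of implications) - 1 = 4 - 1 = 3

3


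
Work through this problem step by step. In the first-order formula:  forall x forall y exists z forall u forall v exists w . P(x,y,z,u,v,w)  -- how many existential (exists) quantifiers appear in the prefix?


Quantifier prefix: forall x forall y exists z forall u forall v exists w
Mark each quantifier type:
  U U E U U E
Universal count = 4, Existential count = 2
Asked for existential (exists) quantifiers: 2

2


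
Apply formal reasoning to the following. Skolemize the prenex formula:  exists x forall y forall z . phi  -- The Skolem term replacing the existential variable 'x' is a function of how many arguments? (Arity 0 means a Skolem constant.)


Quantifier prefix: exists x forall y forall z
'x' is existentially quantified at position 1.
No universal quantifiers precede it.
Skolem function arity = 0 (a Skolem constant)

0


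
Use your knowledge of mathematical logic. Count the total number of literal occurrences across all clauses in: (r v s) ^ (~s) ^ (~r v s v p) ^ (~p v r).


Counting literals in each clause:
Clause 1: 2 literal(s)
Clause 2: 1 literal(s)
Clause 3: 3 literal(s)
Clause 4: 2 literal(s)
Total = 8

8


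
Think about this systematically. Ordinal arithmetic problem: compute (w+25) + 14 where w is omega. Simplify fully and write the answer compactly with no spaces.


Compute (w+25) + 14.
Ordinal + is associative but NOT commutative; for finite n>0, n + w = w but w + n stays w+n.
By associativity: (w+25) + 14 = w + (25+14) = w+39.
Result = w+39

w+39


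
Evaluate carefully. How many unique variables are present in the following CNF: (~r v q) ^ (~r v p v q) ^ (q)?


Identify each variable that appears in the formula.
Variables found: p, q, r
Count = 3

3


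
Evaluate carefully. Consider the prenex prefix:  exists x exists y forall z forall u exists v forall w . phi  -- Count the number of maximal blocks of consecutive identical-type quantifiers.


Quantifier-type sequence: E E A A E A  (A=forall, E=exists)
Group into maximal same-type runs:
  Ex2 | Ax2 | Ex1 | Ax1
Number of blocks = 4

4


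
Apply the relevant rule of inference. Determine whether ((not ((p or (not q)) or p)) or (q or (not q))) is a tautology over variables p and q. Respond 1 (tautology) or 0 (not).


Check all 4 assignments:
p=0, q=0: 1
p=0, q=1: 1
p=1, q=0: 1
p=1, q=1: 1
Satisfying count = 4/4.
Tautology iff count = 4: yes.

1


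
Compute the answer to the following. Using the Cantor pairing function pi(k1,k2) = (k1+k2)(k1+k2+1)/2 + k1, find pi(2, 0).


k1 + k2 = 2
(k1+k2)(k1+k2+1)/2 = 2 * 3 / 2 = 3
pi = 3 + 2 = 5

5


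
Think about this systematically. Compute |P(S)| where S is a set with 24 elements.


The power set of a set with n elements has 2^n elements.
|P(S)| = 2^24 = 16777216

16777216


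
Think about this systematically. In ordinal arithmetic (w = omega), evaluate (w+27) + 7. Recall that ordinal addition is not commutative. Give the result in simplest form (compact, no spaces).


Compute (w+27) + 7.
Ordinal + is associative but NOT commutative; for finite n>0, n + w = w but w + n stays w+n.
By associativity: (w+27) + 7 = w + (27+7) = w+34.
Result = w+34

w+34


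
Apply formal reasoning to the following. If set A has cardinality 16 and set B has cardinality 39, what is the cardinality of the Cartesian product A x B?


The Cartesian product A x B contains all ordered pairs (a, b).
|A x B| = |A| * |B| = 16 * 39 = 624

624


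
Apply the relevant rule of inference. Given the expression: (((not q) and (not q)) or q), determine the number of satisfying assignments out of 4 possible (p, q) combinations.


Check all 4 assignments:
p=0, q=0: 1
p=0, q=1: 1
p=1, q=0: 1
p=1, q=1: 1
Count of True = 4

4


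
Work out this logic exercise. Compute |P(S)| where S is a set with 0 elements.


The power set of a set with n elements has 2^n elements.
|P(S)| = 2^0 = 1

1


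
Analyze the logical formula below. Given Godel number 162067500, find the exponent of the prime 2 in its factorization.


Factorize 162067500 by dividing by 2 repeatedly.
Division steps: 2 divides 162067500 exactly 2 time(s).
Exponent of 2 = 2

2


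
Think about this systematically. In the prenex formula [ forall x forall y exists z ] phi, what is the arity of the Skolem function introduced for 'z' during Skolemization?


Quantifier prefix: forall x forall y exists z
'z' is existentially quantified at position 3.
Universal variables preceding it: x, y
Skolem function arity = 2

2


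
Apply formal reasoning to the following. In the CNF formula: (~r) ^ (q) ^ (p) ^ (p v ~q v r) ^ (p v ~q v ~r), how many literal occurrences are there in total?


Counting literals in each clause:
Clause 1: 1 literal(s)
Clause 2: 1 literal(s)
Clause 3: 1 literal(s)
Clause 4: 3 literal(s)
Clause 5: 3 literal(s)
Total = 9

9


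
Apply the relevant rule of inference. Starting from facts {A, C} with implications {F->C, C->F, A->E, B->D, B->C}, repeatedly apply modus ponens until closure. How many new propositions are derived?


Initial facts: {A, C}
Apply modus ponens to closure:
  C and C->F  =>  F
  A and A->E  =>  E
Final known: {A, C, E, F}
New propositions: {E, F}
Count = 2

2


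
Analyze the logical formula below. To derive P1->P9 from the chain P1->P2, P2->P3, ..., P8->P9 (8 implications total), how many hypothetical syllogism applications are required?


With 8 implications in a chain connecting 9 propositions:
P1->P2, P2->P3, ..., P8->P9
Steps needed = (number of implications) - 1 = 8 - 1 = 7

7


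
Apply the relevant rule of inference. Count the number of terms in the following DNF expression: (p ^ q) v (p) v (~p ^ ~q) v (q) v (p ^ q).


A DNF formula is a disjunction of terms (conjunctions).
Terms are separated by v.
Counting the disjuncts: 5 terms.

5


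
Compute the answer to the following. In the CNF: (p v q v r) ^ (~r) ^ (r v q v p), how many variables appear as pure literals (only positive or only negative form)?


Check each variable for pure literal status:
p: pure positive
q: pure positive
r: mixed (not pure)
Pure literal count = 2

2


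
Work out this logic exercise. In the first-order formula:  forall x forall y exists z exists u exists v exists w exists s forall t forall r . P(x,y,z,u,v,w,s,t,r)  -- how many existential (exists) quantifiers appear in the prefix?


Quantifier prefix: forall x forall y exists z exists u exists v exists w exists s forall t forall r
Mark each quantifier type:
  U U E E E E E U U
Universal count = 4, Existential count = 5
Asked for existential (exists) quantifiers: 5

5


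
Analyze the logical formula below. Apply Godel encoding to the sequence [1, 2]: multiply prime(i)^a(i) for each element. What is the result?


Encode each element as an exponent of the corresponding prime:
  2^1 = 2
  3^2 = 9
Product = 2 * 9 = 18

18


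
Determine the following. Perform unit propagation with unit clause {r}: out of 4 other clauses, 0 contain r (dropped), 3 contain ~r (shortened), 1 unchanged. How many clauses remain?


Satisfied (removed): 0
Shortened (remain): 3
Unchanged (remain): 1
Remaining = 3 + 1 = 4

4


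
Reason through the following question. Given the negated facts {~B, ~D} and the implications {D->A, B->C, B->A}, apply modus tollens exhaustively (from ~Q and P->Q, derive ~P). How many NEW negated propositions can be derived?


Initial negated facts: {~B, ~D}
Apply modus tollens to closure:
  (no implication fires)
Final negated: {~B, ~D}
New negations: {(none)}
Count = 0

0


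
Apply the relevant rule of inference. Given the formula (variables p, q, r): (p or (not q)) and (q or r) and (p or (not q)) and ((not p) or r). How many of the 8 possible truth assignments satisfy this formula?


Evaluate all 8 assignments for p, q, r:
p=0, q=0, r=0: 0
p=0, q=0, r=1: 1
p=0, q=1, r=0: 0
p=0, q=1, r=1: 0
p=1, q=0, r=0: 0
p=1, q=0, r=1: 1
p=1, q=1, r=0: 0
p=1, q=1, r=1: 1
Satisfying count = 3

3


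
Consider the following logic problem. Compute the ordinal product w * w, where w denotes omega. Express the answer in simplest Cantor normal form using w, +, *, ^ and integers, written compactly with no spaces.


Compute w * w.
Ordinal * is associative and left-distributive over +, but NOT commutative; for finite n>1, n*w = w but w*n stays w*n.
w * w = w^2 by definition.
Result = w^2

w^2


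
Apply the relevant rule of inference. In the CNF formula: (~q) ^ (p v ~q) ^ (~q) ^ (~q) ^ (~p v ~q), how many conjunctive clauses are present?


A CNF formula is a conjunction of clauses.
Clauses are separated by ^.
Counting the conjuncts: 5 clauses.

5


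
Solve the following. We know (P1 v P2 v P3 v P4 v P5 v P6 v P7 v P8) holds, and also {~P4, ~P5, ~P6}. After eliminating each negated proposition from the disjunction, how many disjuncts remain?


Original disjuncts (8): P1, P2, P3, P4, P5, P6, P7, P8
Negated (eliminate): ~P4, ~P5, ~P6
Remaining disjuncts: P1, P2, P3, P7, P8
Count = 8 - 3 = 5

5


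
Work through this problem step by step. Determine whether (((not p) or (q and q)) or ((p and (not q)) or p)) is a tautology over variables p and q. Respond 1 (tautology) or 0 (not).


Check all 4 assignments:
p=0, q=0: 1
p=0, q=1: 1
p=1, q=0: 1
p=1, q=1: 1
Satisfying count = 4/4.
Tautology iff count = 4: yes.

1


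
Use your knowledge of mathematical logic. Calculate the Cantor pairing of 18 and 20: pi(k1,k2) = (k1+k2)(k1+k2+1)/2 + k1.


k1 + k2 = 38
(k1+k2)(k1+k2+1)/2 = 38 * 39 / 2 = 741
pi = 741 + 18 = 759

759


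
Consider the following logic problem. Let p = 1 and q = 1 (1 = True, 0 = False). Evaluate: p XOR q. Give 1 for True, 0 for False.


p = 1, q = 1
Operation: p XOR q
Evaluate: 1 XOR 1 = 0

0


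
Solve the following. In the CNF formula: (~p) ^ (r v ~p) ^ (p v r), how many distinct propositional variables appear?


Identify each variable that appears in the formula.
Variables found: p, r
Count = 2

2


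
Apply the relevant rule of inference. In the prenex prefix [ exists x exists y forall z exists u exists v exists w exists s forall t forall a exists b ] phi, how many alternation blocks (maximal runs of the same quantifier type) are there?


Quantifier-type sequence: E E A E E E E A A E  (A=forall, E=exists)
Group into maximal same-type runs:
  Ex2 | Ax1 | Ex4 | Ax2 | Ex1
Number of blocks = 5

5


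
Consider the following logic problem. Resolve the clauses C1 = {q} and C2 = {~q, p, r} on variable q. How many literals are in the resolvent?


Remove q from C1 and ~q from C2.
C1 remainder: {}
C2 remainder: {p, r}
Union (resolvent): {p, r}
Resolvent has 2 literal(s).

2


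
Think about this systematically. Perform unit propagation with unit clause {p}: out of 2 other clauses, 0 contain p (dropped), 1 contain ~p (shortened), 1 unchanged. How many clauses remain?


Satisfied (removed): 0
Shortened (remain): 1
Unchanged (remain): 1
Remaining = 1 + 1 = 2

2


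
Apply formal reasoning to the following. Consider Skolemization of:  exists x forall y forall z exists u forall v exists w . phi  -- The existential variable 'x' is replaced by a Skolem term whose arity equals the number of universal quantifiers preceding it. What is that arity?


Quantifier prefix: exists x forall y forall z exists u forall v exists w
'x' is existentially quantified at position 1.
No universal quantifiers precede it.
Skolem function arity = 0 (a Skolem constant)

0


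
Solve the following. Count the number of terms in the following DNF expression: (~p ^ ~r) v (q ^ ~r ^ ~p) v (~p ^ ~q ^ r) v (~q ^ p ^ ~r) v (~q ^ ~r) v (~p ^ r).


A DNF formula is a disjunction of terms (conjunctions).
Terms are separated by v.
Counting the disjuncts: 6 terms.

6


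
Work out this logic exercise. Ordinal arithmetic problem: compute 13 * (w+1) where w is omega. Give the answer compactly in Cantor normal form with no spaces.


Compute 13 * (w+1).
Ordinal * is associative and left-distributive over +, but NOT commutative; for finite n>1, n*w = w but w*n stays w*n.
By left-distributivity: 13 * (w+1) = 13*w + 13*1 = w + 13 = w+13.
Result = w+13

w+13


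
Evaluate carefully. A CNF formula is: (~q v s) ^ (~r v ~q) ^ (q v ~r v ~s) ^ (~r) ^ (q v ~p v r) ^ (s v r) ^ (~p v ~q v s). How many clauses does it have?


A CNF formula is a conjunction of clauses.
Clauses are separated by ^.
Counting the conjuncts: 7 clauses.

7


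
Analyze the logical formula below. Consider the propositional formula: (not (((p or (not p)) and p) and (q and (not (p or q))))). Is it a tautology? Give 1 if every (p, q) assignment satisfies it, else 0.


Check all 4 assignments:
p=0, q=0: 1
p=0, q=1: 1
p=1, q=0: 1
p=1, q=1: 1
Satisfying count = 4/4.
Tautology iff count = 4: yes.

1


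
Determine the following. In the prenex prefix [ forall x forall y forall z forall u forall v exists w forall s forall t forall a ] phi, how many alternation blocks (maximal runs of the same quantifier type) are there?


Quantifier-type sequence: A A A A A E A A A  (A=forall, E=exists)
Group into maximal same-type runs:
  Ax5 | Ex1 | Ax3
Number of blocks = 3

3


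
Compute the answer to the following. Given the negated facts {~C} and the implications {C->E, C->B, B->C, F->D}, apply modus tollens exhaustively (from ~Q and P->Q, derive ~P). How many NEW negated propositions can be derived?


Initial negated facts: {~C}
Apply modus tollens to closure:
  ~C and B->C  =>  ~B
Final negated: {~B, ~C}
New negations: {~B}
Count = 1

1


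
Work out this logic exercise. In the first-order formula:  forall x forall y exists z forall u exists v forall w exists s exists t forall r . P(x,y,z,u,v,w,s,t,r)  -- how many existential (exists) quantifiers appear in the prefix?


Quantifier prefix: forall x forall y exists z forall u exists v forall w exists s exists t forall r
Mark each quantifier type:
  U U E U E U E E U
Universal count = 5, Existential count = 4
Asked for existential (exists) quantifiers: 4

4


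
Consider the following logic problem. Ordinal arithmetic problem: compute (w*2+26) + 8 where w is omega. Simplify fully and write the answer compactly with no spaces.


Compute (w*2+26) + 8.
Ordinal + is associative but NOT commutative; for finite n>0, n + w = w but w + n stays w+n.
By associativity: (w*2+26) + 8 = w*2 + (26+8) = w*2+34.
Result = w*2+34

w*2+34


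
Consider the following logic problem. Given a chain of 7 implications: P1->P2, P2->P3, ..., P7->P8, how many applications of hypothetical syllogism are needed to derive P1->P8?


With 7 implications in a chain connecting 8 propositions:
P1->P2, P2->P3, ..., P7->P8
Steps needed = (number of implications) - 1 = 7 - 1 = 6

6


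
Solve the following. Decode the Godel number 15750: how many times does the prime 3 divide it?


Factorize 15750 by dividing by 3 repeatedly.
Division steps: 3 divides 15750 exactly 2 time(s).
Exponent of 3 = 2

2


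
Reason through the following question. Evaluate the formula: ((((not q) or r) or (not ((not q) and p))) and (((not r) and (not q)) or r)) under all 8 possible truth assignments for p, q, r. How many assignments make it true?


Check all 8 assignments:
p=0, q=0, r=0: 1
p=0, q=0, r=1: 1
p=0, q=1, r=0: 0
p=0, q=1, r=1: 1
p=1, q=0, r=0: 1
p=1, q=0, r=1: 1
p=1, q=1, r=0: 0
p=1, q=1, r=1: 1
Count of True = 6

6


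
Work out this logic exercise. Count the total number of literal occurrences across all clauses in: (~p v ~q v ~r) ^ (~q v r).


Counting literals in each clause:
Clause 1: 3 literal(s)
Clause 2: 2 literal(s)
Total = 5

5


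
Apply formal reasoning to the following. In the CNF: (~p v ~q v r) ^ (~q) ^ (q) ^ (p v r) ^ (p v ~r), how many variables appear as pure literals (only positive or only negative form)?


Check each variable for pure literal status:
p: mixed (not pure)
q: mixed (not pure)
r: mixed (not pure)
Pure literal count = 0

0


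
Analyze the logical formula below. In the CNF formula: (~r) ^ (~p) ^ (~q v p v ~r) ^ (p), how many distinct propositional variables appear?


Identify each variable that appears in the formula.
Variables found: p, q, r
Count = 3

3


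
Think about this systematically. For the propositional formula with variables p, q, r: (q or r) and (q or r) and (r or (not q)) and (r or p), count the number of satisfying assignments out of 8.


Evaluate all 8 assignments for p, q, r:
p=0, q=0, r=0: 0
p=0, q=0, r=1: 1
p=0, q=1, r=0: 0
p=0, q=1, r=1: 1
p=1, q=0, r=0: 0
p=1, q=0, r=1: 1
p=1, q=1, r=0: 0
p=1, q=1, r=1: 1
Satisfying count = 4

4


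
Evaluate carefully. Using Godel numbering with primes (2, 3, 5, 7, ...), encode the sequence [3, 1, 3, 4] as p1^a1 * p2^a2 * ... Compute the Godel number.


Encode each element as an exponent of the corresponding prime:
  2^3 = 8
  3^1 = 3
  5^3 = 125
  7^4 = 2401
Product = 8 * 3 * 125 * 2401 = 7203000

7203000


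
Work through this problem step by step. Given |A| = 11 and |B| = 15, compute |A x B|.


The Cartesian product A x B contains all ordered pairs (a, b).
|A x B| = |A| * |B| = 11 * 15 = 165

165


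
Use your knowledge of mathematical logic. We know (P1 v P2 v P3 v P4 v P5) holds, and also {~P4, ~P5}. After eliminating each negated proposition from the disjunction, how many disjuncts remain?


Original disjuncts (5): P1, P2, P3, P4, P5
Negated (eliminate): ~P4, ~P5
Remaining disjuncts: P1, P2, P3
Count = 5 - 2 = 3

3


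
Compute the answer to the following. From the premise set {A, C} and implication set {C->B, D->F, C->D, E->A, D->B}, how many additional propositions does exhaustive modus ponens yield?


Initial facts: {A, C}
Apply modus ponens to closure:
  C and C->B  =>  B
  C and C->D  =>  D
  D and D->F  =>  F
Final known: {A, B, C, D, F}
New propositions: {B, D, F}
Count = 3

3


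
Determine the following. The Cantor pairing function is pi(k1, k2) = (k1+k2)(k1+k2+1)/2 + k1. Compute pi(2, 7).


k1 + k2 = 9
(k1+k2)(k1+k2+1)/2 = 9 * 10 / 2 = 45
pi = 45 + 2 = 47

47


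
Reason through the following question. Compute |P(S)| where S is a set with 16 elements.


The power set of a set with n elements has 2^n elements.
|P(S)| = 2^16 = 65536

65536


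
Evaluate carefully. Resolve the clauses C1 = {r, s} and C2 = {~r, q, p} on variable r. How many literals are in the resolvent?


Remove r from C1 and ~r from C2.
C1 remainder: {s}
C2 remainder: {q, p}
Union (resolvent): {p, q, s}
Resolvent has 3 literal(s).

3


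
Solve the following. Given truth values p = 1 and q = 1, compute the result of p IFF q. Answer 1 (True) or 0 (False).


p = 1, q = 1
Operation: p IFF q
Evaluate: 1 IFF 1 = 1

1


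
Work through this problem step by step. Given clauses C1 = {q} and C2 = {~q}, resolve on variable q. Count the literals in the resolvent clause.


Remove q from C1 and ~q from C2.
C1 remainder: {}
C2 remainder: {}
Union (resolvent): {} (empty clause)
Resolvent has 0 literal(s).

0


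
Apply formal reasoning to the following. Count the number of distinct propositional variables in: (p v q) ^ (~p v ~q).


Identify each variable that appears in the formula.
Variables found: p, q
Count = 2

2


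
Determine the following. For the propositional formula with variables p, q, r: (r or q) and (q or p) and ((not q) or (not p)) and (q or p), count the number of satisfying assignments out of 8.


Evaluate all 8 assignments for p, q, r:
p=0, q=0, r=0: 0
p=0, q=0, r=1: 0
p=0, q=1, r=0: 1
p=0, q=1, r=1: 1
p=1, q=0, r=0: 0
p=1, q=0, r=1: 1
p=1, q=1, r=0: 0
p=1, q=1, r=1: 0
Satisfying count = 3

3


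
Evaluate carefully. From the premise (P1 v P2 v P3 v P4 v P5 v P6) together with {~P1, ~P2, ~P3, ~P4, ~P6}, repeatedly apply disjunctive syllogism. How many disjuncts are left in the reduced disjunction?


Original disjuncts (6): P1, P2, P3, P4, P5, P6
Negated (eliminate): ~P1, ~P2, ~P3, ~P4, ~P6
Remaining disjuncts: P5
Count = 6 - 5 = 1

1


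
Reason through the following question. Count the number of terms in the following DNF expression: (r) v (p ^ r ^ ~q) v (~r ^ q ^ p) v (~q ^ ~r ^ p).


A DNF formula is a disjunction of terms (conjunctions).
Terms are separated by v.
Counting the disjuncts: 4 terms.

4


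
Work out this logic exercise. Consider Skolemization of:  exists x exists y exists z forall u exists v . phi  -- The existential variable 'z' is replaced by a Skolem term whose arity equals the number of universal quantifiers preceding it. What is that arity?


Quantifier prefix: exists x exists y exists z forall u exists v
'z' is existentially quantified at position 3.
No universal quantifiers precede it.
Skolem function arity = 0 (a Skolem constant)

0


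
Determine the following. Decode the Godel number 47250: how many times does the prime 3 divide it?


Factorize 47250 by dividing by 3 repeatedly.
Division steps: 3 divides 47250 exactly 3 time(s).
Exponent of 3 = 3

3


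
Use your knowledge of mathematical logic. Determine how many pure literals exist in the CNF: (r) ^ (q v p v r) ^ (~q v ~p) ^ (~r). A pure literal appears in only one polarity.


Check each variable for pure literal status:
p: mixed (not pure)
q: mixed (not pure)
r: mixed (not pure)
Pure literal count = 0

0


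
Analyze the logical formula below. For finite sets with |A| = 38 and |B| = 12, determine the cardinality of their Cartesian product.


The Cartesian product A x B contains all ordered pairs (a, b).
|A x B| = |A| * |B| = 38 * 12 = 456

456


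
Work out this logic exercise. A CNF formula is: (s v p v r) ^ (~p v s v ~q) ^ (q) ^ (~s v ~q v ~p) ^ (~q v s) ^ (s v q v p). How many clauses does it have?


A CNF formula is a conjunction of clauses.
Clauses are separated by ^.
Counting the conjuncts: 6 clauses.

6


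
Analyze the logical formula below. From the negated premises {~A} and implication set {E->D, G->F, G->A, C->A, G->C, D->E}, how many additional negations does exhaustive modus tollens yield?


Initial negated facts: {~A}
Apply modus tollens to closure:
  ~A and G->A  =>  ~G
  ~A and C->A  =>  ~C
Final negated: {~A, ~C, ~G}
New negations: {~C, ~G}
Count = 2

2


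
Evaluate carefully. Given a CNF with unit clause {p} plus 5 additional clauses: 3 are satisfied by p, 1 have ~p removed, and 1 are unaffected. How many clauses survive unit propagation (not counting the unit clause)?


Satisfied (removed): 3
Shortened (remain): 1
Unchanged (remain): 1
Remaining = 1 + 1 = 2

2


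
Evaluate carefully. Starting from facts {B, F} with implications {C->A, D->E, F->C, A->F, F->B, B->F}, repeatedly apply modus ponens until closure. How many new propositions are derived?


Initial facts: {B, F}
Apply modus ponens to closure:
  F and F->C  =>  C
  C and C->A  =>  A
Final known: {A, B, C, F}
New propositions: {A, C}
Count = 2

2


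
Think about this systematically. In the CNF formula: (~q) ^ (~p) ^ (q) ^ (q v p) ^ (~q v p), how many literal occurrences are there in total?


Counting literals in each clause:
Clause 1: 1 literal(s)
Clause 2: 1 literal(s)
Clause 3: 1 literal(s)
Clause 4: 2 literal(s)
Clause 5: 2 literal(s)
Total = 7

7


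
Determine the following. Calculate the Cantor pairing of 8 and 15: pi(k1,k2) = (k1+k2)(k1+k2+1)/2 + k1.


k1 + k2 = 23
(k1+k2)(k1+k2+1)/2 = 23 * 24 / 2 = 276
pi = 276 + 8 = 284

284


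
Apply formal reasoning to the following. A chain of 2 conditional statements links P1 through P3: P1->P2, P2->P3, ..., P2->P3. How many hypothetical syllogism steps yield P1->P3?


With 2 implications in a chain connecting 3 propositions:
P1->P2, P2->P3, ..., P2->P3
Steps needed = (number of implications) - 1 = 2 - 1 = 1

1


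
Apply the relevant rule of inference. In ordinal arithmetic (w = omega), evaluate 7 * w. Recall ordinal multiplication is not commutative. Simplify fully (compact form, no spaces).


Compute 7 * w.
Ordinal * is associative and left-distributive over +, but NOT commutative; for finite n>1, n*w = w but w*n stays w*n.
For finite n>0, n * w = sup{n*k : k<w} = w. So 7 * w = w.
Result = w

w


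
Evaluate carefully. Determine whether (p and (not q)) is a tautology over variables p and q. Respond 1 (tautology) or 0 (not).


Check all 4 assignments:
p=0, q=0: 0
p=0, q=1: 0
p=1, q=0: 1
p=1, q=1: 0
Satisfying count = 1/4.
Tautology iff count = 4: no.

0


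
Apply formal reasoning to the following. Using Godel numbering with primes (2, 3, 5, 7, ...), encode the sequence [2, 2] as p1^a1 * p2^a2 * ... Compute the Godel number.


Encode each element as an exponent of the corresponding prime:
  2^2 = 4
  3^2 = 9
Product = 4 * 9 = 36

36


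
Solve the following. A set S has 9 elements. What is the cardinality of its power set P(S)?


The power set of a set with n elements has 2^n elements.
|P(S)| = 2^9 = 512

512


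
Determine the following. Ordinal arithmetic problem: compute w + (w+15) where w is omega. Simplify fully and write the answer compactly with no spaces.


Compute w + (w+15).
Ordinal + is associative but NOT commutative; for finite n>0, n + w = w but w + n stays w+n.
w + (w+15) = (w+w) + 15 = w*2+15.
Result = w*2+15

w*2+15


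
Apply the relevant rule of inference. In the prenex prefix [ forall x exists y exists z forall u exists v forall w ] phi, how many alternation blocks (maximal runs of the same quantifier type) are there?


Quantifier-type sequence: A E E A E A  (A=forall, E=exists)
Group into maximal same-type runs:
  Ax1 | Ex2 | Ax1 | Ex1 | Ax1
Number of blocks = 5

5


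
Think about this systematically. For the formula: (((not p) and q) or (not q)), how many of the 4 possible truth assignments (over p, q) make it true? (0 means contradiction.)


Check all 4 assignments:
p=0, q=0: 1
p=0, q=1: 1
p=1, q=0: 1
p=1, q=1: 0
Count of True = 3

3


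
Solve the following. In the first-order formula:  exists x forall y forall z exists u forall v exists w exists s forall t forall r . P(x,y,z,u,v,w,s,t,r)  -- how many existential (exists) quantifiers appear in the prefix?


Quantifier prefix: exists x forall y forall z exists u forall v exists w exists s forall t forall r
Mark each quantifier type:
  E U U E U E E U U
Universal count = 5, Existential count = 4
Asked for existential (exists) quantifiers: 4

4


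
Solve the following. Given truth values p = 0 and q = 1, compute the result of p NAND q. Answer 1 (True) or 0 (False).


p = 0, q = 1
Operation: p NAND q
Evaluate: 0 NAND 1 = 1

1


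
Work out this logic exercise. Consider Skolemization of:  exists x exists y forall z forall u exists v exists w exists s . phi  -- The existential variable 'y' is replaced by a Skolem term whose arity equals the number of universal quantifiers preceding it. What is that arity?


Quantifier prefix: exists x exists y forall z forall u exists v exists w exists s
'y' is existentially quantified at position 2.
No universal quantifiers precede it.
Skolem function arity = 0 (a Skolem constant)

0


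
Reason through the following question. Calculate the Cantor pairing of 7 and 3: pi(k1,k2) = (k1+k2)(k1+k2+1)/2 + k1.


k1 + k2 = 10
(k1+k2)(k1+k2+1)/2 = 10 * 11 / 2 = 55
pi = 55 + 7 = 62

62


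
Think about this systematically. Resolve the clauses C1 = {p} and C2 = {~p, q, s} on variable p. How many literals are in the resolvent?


Remove p from C1 and ~p from C2.
C1 remainder: {}
C2 remainder: {q, s}
Union (resolvent): {q, s}
Resolvent has 2 literal(s).

2


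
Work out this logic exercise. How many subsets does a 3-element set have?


The power set of a set with n elements has 2^n elements.
|P(S)| = 2^3 = 8

8


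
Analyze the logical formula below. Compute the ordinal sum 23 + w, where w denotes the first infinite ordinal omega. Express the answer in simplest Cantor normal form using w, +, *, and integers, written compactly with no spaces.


Compute 23 + w.
Ordinal + is associative but NOT commutative; for finite n>0, n + w = w but w + n stays w+n.
Any finite left addend is absorbed by w on the right: 23 + w = w.
Result = w

w


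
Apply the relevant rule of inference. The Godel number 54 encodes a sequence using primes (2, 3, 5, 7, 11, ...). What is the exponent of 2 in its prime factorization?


Factorize 54 by dividing by 2 repeatedly.
Division steps: 2 divides 54 exactly 1 time(s).
Exponent of 2 = 1

1


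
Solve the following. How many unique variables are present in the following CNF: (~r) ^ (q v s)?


Identify each variable that appears in the formula.
Variables found: q, r, s
Count = 3

3


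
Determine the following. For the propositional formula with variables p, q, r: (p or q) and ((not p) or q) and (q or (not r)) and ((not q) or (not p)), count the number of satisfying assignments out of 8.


Evaluate all 8 assignments for p, q, r:
p=0, q=0, r=0: 0
p=0, q=0, r=1: 0
p=0, q=1, r=0: 1
p=0, q=1, r=1: 1
p=1, q=0, r=0: 0
p=1, q=0, r=1: 0
p=1, q=1, r=0: 0
p=1, q=1, r=1: 0
Satisfying count = 2

2


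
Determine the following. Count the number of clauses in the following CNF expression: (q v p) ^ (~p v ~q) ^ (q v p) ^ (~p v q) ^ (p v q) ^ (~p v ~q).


A CNF formula is a conjunction of clauses.
Clauses are separated by ^.
Counting the conjuncts: 6 clauses.

6


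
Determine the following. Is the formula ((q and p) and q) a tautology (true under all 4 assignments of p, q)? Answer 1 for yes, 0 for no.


Check all 4 assignments:
p=0, q=0: 0
p=0, q=1: 0
p=1, q=0: 0
p=1, q=1: 1
Satisfying count = 1/4.
Tautology iff count = 4: no.

0


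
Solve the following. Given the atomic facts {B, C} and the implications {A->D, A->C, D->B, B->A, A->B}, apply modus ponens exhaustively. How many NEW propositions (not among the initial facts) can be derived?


Initial facts: {B, C}
Apply modus ponens to closure:
  B and B->A  =>  A
  A and A->D  =>  D
Final known: {A, B, C, D}
New propositions: {A, D}
Count = 2

2


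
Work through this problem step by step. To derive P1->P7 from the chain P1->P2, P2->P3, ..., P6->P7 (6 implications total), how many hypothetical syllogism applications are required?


With 6 implications in a chain connecting 7 propositions:
P1->P2, P2->P3, ..., P6->P7
Steps needed = (number of implications) - 1 = 6 - 1 = 5

5


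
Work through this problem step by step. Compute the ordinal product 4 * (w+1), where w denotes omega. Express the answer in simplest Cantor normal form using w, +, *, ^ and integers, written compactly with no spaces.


Compute 4 * (w+1).
Ordinal * is associative and left-distributive over +, but NOT commutative; for finite n>1, n*w = w but w*n stays w*n.
By left-distributivity: 4 * (w+1) = 4*w + 4*1 = w + 4 = w+4.
Result = w+4

w+4


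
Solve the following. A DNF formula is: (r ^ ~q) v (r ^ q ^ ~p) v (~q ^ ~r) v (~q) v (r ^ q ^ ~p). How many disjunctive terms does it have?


A DNF formula is a disjunction of terms (conjunctions).
Terms are separated by v.
Counting the disjuncts: 5 terms.

5


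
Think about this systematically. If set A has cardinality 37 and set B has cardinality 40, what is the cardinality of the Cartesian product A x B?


The Cartesian product A x B contains all ordered pairs (a, b).
|A x B| = |A| * |B| = 37 * 40 = 1480

1480


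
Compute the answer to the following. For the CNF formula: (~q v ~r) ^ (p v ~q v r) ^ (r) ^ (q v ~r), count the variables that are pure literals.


Check each variable for pure literal status:
p: pure positive
q: mixed (not pure)
r: mixed (not pure)
Pure literal count = 1

1


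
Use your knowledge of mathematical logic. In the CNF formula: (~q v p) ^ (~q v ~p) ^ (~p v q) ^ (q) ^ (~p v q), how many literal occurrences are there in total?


Counting literals in each clause:
Clause 1: 2 literal(s)
Clause 2: 2 literal(s)
Clause 3: 2 literal(s)
Clause 4: 1 literal(s)
Clause 5: 2 literal(s)
Total = 9

9


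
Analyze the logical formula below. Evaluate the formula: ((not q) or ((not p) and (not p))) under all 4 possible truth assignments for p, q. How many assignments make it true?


Check all 4 assignments:
p=0, q=0: 1
p=0, q=1: 1
p=1, q=0: 1
p=1, q=1: 0
Count of True = 3

3


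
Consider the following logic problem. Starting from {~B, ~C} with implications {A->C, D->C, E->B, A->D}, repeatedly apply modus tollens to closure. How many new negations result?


Initial negated facts: {~B, ~C}
Apply modus tollens to closure:
  ~C and A->C  =>  ~A
  ~C and D->C  =>  ~D
  ~B and E->B  =>  ~E
Final negated: {~A, ~B, ~C, ~D, ~E}
New negations: {~A, ~D, ~E}
Count = 3

3


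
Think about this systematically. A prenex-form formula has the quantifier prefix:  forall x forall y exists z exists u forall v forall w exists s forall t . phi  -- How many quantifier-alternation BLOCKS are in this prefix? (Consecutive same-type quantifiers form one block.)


Quantifier-type sequence: A A E E A A E A  (A=forall, E=exists)
Group into maximal same-type runs:
  Ax2 | Ex2 | Ax2 | Ex1 | Ax1
Number of blocks = 5

5


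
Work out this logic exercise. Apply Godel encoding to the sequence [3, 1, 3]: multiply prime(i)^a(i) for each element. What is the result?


Encode each element as an exponent of the corresponding prime:
  2^3 = 8
  3^1 = 3
  5^3 = 125
Product = 8 * 3 * 125 = 3000

3000


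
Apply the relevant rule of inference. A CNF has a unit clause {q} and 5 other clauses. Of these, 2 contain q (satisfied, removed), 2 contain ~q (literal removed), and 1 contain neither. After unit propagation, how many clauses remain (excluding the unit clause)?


Satisfied (removed): 2
Shortened (remain): 2
Unchanged (remain): 1
Remaining = 2 + 1 = 3

3


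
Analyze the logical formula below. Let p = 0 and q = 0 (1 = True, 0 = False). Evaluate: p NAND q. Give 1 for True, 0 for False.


p = 0, q = 0
Operation: p NAND q
Evaluate: 0 NAND 0 = 1

1


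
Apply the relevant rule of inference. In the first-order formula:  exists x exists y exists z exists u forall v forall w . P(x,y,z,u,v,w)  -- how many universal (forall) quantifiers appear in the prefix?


Quantifier prefix: exists x exists y exists z exists u forall v forall w
Mark each quantifier type:
  E E E E U U
Universal count = 2, Existential count = 4
Asked for universal (forall) quantifiers: 2

2


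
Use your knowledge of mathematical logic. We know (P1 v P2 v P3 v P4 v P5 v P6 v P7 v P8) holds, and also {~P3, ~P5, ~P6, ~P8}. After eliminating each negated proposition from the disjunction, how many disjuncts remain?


Original disjuncts (8): P1, P2, P3, P4, P5, P6, P7, P8
Negated (eliminate): ~P3, ~P5, ~P6, ~P8
Remaining disjuncts: P1, P2, P4, P7
Count = 8 - 4 = 4

4


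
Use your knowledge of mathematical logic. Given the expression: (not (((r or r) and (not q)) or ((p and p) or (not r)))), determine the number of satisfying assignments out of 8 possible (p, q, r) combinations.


Check all 8 assignments:
p=0, q=0, r=0: 0
p=0, q=0, r=1: 0
p=0, q=1, r=0: 0
p=0, q=1, r=1: 1
p=1, q=0, r=0: 0
p=1, q=0, r=1: 0
p=1, q=1, r=0: 0
p=1, q=1, r=1: 0
Count of True = 1

1


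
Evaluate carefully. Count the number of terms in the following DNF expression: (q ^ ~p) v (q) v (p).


A DNF formula is a disjunction of terms (conjunctions).
Terms are separated by v.
Counting the disjuncts: 3 terms.

3


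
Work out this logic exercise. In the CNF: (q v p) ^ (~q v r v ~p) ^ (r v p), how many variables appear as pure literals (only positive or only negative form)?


Check each variable for pure literal status:
p: mixed (not pure)
q: mixed (not pure)
r: pure positive
Pure literal count = 1

1


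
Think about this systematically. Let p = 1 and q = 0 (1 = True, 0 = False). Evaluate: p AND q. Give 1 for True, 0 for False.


p = 1, q = 0
Operation: p AND q
Evaluate: 1 AND 0 = 0

0


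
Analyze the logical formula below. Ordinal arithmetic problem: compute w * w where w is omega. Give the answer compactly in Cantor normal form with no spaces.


Compute w * w.
Ordinal * is associative and left-distributive over +, but NOT commutative; for finite n>1, n*w = w but w*n stays w*n.
w * w = w^2 by definition.
Result = w^2

w^2


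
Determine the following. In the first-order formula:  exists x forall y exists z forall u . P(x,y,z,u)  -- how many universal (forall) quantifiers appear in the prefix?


Quantifier prefix: exists x forall y exists z forall u
Mark each quantifier type:
  E U E U
Universal count = 2, Existential count = 2
Asked for universal (forall) quantifiers: 2

2


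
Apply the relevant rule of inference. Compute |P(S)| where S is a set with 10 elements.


The power set of a set with n elements has 2^n elements.
|P(S)| = 2^10 = 1024

1024


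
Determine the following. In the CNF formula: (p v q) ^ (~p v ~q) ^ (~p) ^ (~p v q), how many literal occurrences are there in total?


Counting literals in each clause:
Clause 1: 2 literal(s)
Clause 2: 2 literal(s)
Clause 3: 1 literal(s)
Clause 4: 2 literal(s)
Total = 7

7


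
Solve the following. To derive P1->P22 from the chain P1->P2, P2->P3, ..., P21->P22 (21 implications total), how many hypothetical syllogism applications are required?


With 21 implications in a chain connecting 22 propositions:
P1->P2, P2->P3, ..., P21->P22
Steps needed = (number of implications) - 1 = 21 - 1 = 20

20


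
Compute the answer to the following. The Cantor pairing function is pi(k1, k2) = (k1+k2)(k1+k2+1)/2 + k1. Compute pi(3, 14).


k1 + k2 = 17
(k1+k2)(k1+k2+1)/2 = 17 * 18 / 2 = 153
pi = 153 + 3 = 156

156


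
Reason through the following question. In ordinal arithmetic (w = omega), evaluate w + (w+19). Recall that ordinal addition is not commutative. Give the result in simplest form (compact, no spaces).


Compute w + (w+19).
Ordinal + is associative but NOT commutative; for finite n>0, n + w = w but w + n stays w+n.
w + (w+19) = (w+w) + 19 = w*2+19.
Result = w*2+19

w*2+19


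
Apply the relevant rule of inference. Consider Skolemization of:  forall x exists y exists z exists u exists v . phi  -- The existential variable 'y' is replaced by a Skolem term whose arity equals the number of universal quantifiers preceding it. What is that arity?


Quantifier prefix: forall x exists y exists z exists u exists v
'y' is existentially quantified at position 2.
Universal variables preceding it: x
Skolem function arity = 1

1


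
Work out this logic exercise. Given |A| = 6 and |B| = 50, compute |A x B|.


The Cartesian product A x B contains all ordered pairs (a, b).
|A x B| = |A| * |B| = 6 * 50 = 300

300


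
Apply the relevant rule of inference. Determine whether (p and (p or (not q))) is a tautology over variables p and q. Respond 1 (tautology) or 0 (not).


Check all 4 assignments:
p=0, q=0: 0
p=0, q=1: 0
p=1, q=0: 1
p=1, q=1: 1
Satisfying count = 2/4.
Tautology iff count = 4: no.

0


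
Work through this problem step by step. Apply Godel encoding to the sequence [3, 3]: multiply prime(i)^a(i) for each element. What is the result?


Encode each element as an exponent of the corresponding prime:
  2^3 = 8
  3^3 = 27
Product = 8 * 27 = 216

216


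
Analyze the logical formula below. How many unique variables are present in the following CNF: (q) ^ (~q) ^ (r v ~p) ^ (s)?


Identify each variable that appears in the formula.
Variables found: p, q, r, s
Count = 4

4
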